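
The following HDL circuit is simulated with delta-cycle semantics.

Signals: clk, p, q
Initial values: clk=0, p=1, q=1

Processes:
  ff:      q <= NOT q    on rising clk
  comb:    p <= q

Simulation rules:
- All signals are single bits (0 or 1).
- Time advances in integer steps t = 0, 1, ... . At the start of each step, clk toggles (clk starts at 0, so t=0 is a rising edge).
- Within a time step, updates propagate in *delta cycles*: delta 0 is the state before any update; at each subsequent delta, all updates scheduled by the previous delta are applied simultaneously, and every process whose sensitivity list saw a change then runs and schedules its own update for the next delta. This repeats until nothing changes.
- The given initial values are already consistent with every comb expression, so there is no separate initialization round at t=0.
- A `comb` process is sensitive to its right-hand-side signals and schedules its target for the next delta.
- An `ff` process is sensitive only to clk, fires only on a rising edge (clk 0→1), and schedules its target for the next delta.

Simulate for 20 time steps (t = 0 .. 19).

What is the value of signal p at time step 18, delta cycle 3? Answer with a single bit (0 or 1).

1

[bits: q,clk,p]
t=0: Δ0=101 Δ1=111 Δ2=011 Δ3=010 | 3Δ
t=1: Δ0=010 Δ1=000 | 1Δ
t=2: Δ0=000 Δ1=010 Δ2=110 Δ3=111 | 3Δ
t=3: Δ0=111 Δ1=101 | 1Δ
t=4: Δ0=101 Δ1=111 Δ2=011 Δ3=010 | 3Δ
t=5: Δ0=010 Δ1=000 | 1Δ
t=6: Δ0=000 Δ1=010 Δ2=110 Δ3=111 | 3Δ
t=7: Δ0=111 Δ1=101 | 1Δ
t=8: Δ0=101 Δ1=111 Δ2=011 Δ3=010 | 3Δ
t=9: Δ0=010 Δ1=000 | 1Δ
t=10: Δ0=000 Δ1=010 Δ2=110 Δ3=111 | 3Δ
t=11: Δ0=111 Δ1=101 | 1Δ
t=12: Δ0=101 Δ1=111 Δ2=011 Δ3=010 | 3Δ
t=13: Δ0=010 Δ1=000 | 1Δ
t=14: Δ0=000 Δ1=010 Δ2=110 Δ3=111 | 3Δ
t=15: Δ0=111 Δ1=101 | 1Δ
t=16: Δ0=101 Δ1=111 Δ2=011 Δ3=010 | 3Δ
t=17: Δ0=010 Δ1=000 | 1Δ
t=18: Δ0=000 Δ1=010 Δ2=110 Δ3=111 | 3Δ
t=19: Δ0=111 Δ1=101 | 1Δ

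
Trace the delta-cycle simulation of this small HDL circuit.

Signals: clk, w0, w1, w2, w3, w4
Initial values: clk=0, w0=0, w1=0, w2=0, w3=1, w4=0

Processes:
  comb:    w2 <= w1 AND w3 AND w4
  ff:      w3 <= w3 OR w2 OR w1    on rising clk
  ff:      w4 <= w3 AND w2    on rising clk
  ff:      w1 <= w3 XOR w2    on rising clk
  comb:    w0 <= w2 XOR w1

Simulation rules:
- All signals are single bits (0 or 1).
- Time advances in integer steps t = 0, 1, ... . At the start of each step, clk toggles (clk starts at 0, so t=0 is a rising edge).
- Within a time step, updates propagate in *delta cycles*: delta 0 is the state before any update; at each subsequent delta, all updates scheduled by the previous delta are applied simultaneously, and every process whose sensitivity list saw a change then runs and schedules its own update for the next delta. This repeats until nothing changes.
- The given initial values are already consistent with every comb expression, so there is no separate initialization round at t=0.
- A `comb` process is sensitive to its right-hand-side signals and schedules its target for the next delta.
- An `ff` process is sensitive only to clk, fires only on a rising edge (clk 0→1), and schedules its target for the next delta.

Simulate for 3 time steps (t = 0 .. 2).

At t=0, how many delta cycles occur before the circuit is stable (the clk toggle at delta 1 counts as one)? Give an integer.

t0.Δ0 w4=0 w2=0 w1=0 w3=1 w0=0 clk=0
t0.Δ1 w4=0 w2=0 w1=0 w3=1 w0=0 clk=1
t0.Δ2 w4=0 w2=0 w1=1 w3=1 w0=0 clk=1
t0.Δ3 w4=0 w2=0 w1=1 w3=1 w0=1 clk=1
t1.Δ0 w4=0 w2=0 w1=1 w3=1 w0=1 clk=1
t1.Δ1 w4=0 w2=0 w1=1 w3=1 w0=1 clk=0
t2.Δ0 w4=0 w2=0 w1=1 w3=1 w0=1 clk=0
t2.Δ1 w4=0 w2=0 w1=1 w3=1 w0=1 clk=1

3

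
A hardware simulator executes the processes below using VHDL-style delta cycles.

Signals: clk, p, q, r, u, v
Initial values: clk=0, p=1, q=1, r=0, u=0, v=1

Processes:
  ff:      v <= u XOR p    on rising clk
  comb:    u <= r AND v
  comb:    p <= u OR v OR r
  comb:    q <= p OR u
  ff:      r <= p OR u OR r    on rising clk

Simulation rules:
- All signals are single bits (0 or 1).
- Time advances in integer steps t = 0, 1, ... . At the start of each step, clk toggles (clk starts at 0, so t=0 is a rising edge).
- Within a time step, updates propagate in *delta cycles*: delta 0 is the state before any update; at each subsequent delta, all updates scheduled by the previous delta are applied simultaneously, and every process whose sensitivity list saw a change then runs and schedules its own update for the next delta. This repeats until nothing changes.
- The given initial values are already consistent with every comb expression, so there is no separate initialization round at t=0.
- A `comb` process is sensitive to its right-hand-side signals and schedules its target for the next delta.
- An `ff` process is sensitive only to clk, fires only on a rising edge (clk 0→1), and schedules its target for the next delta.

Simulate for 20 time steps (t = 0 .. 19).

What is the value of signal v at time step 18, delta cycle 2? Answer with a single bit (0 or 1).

0

t=0 Δ0: u=0 clk=0 r=0 v=1 p=1 q=1
  Δ1: clk:0→1
  Δ2: r:0→1
  Δ3: u:0→1
  (3Δ to stable)
t=1 Δ0: u=1 clk=1 r=1 v=1 p=1 q=1
  Δ1: clk:1→0
  (1Δ to stable)
t=2 Δ0: u=1 clk=0 r=1 v=1 p=1 q=1
  Δ1: clk:0→1
  Δ2: v:1→0
  Δ3: u:1→0
  (3Δ to stable)
t=3 Δ0: u=0 clk=1 r=1 v=0 p=1 q=1
  Δ1: clk:1→0
  (1Δ to stable)
t=4 Δ0: u=0 clk=0 r=1 v=0 p=1 q=1
  Δ1: clk:0→1
  Δ2: v:0→1
  Δ3: u:0→1
  (3Δ to stable)
t=5 Δ0: u=1 clk=1 r=1 v=1 p=1 q=1
  Δ1: clk:1→0
  (1Δ to stable)
t=6 Δ0: u=1 clk=0 r=1 v=1 p=1 q=1
  Δ1: clk:0→1
  Δ2: v:1→0
  Δ3: u:1→0
  (3Δ to stable)
t=7 Δ0: u=0 clk=1 r=1 v=0 p=1 q=1
  Δ1: clk:1→0
  (1Δ to stable)
t=8 Δ0: u=0 clk=0 r=1 v=0 p=1 q=1
  Δ1: clk:0→1
  Δ2: v:0→1
  Δ3: u:0→1
  (3Δ to stable)
t=9 Δ0: u=1 clk=1 r=1 v=1 p=1 q=1
  Δ1: clk:1→0
  (1Δ to stable)
t=10 Δ0: u=1 clk=0 r=1 v=1 p=1 q=1
  Δ1: clk:0→1
  Δ2: v:1→0
  Δ3: u:1→0
  (3Δ to stable)
t=11 Δ0: u=0 clk=1 r=1 v=0 p=1 q=1
  Δ1: clk:1→0
  (1Δ to stable)
t=12 Δ0: u=0 clk=0 r=1 v=0 p=1 q=1
  Δ1: clk:0→1
  Δ2: v:0→1
  Δ3: u:0→1
  (3Δ to stable)
t=13 Δ0: u=1 clk=1 r=1 v=1 p=1 q=1
  Δ1: clk:1→0
  (1Δ to stable)
t=14 Δ0: u=1 clk=0 r=1 v=1 p=1 q=1
  Δ1: clk:0→1
  Δ2: v:1→0
  Δ3: u:1→0
  (3Δ to stable)
t=15 Δ0: u=0 clk=1 r=1 v=0 p=1 q=1
  Δ1: clk:1→0
  (1Δ to stable)
t=16 Δ0: u=0 clk=0 r=1 v=0 p=1 q=1
  Δ1: clk:0→1
  Δ2: v:0→1
  Δ3: u:0→1
  (3Δ to stable)
t=17 Δ0: u=1 clk=1 r=1 v=1 p=1 q=1
  Δ1: clk:1→0
  (1Δ to stable)
t=18 Δ0: u=1 clk=0 r=1 v=1 p=1 q=1
  Δ1: clk:0→1
  Δ2: v:1→0
  Δ3: u:1→0
  (3Δ to stable)
t=19 Δ0: u=0 clk=1 r=1 v=0 p=1 q=1
  Δ1: clk:1→0
  (1Δ to stable)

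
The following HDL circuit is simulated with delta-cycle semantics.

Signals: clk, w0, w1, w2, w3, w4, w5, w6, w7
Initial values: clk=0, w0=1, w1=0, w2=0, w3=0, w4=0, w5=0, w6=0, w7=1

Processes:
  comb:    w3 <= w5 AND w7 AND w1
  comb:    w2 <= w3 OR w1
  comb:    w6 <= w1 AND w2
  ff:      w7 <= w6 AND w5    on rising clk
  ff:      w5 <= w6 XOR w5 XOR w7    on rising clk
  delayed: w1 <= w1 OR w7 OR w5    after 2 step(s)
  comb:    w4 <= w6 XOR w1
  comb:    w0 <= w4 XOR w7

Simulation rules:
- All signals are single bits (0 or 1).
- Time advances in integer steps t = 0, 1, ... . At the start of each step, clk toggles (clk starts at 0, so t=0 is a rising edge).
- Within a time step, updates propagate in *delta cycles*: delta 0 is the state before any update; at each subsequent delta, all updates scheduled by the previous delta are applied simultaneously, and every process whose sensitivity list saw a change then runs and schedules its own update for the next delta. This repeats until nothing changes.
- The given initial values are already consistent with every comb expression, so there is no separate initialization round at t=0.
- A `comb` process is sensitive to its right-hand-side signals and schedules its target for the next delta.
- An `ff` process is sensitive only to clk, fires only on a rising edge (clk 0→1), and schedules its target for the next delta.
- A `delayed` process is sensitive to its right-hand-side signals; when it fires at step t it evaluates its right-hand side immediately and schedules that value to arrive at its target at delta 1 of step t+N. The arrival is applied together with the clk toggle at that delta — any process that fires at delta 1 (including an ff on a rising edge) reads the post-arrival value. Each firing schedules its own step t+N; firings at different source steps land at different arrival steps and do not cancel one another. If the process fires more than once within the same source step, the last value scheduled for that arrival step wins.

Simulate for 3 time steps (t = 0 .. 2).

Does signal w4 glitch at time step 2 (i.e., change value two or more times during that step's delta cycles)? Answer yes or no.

yes

t0.Δ0 w0=1 clk=0 w6=0 w2=0 w4=0 w7=1 w1=0 w3=0 w5=0
t0.Δ1 w0=1 clk=1 w6=0 w2=0 w4=0 w7=1 w1=0 w3=0 w5=0
t0.Δ2 w0=1 clk=1 w6=0 w2=0 w4=0 w7=0 w1=0 w3=0 w5=1
t0.Δ3 w0=0 clk=1 w6=0 w2=0 w4=0 w7=0 w1=0 w3=0 w5=1
t1.Δ0 w0=0 clk=1 w6=0 w2=0 w4=0 w7=0 w1=0 w3=0 w5=1
t1.Δ1 w0=0 clk=0 w6=0 w2=0 w4=0 w7=0 w1=0 w3=0 w5=1
t2.Δ0 w0=0 clk=0 w6=0 w2=0 w4=0 w7=0 w1=0 w3=0 w5=1
t2.Δ1 w0=0 clk=1 w6=0 w2=0 w4=0 w7=0 w1=1 w3=0 w5=1
t2.Δ2 w0=0 clk=1 w6=0 w2=1 w4=1 w7=0 w1=1 w3=0 w5=1
t2.Δ3 w0=1 clk=1 w6=1 w2=1 w4=1 w7=0 w1=1 w3=0 w5=1
t2.Δ4 w0=1 clk=1 w6=1 w2=1 w4=0 w7=0 w1=1 w3=0 w5=1
t2.Δ5 w0=0 clk=1 w6=1 w2=1 w4=0 w7=0 w1=1 w3=0 w5=1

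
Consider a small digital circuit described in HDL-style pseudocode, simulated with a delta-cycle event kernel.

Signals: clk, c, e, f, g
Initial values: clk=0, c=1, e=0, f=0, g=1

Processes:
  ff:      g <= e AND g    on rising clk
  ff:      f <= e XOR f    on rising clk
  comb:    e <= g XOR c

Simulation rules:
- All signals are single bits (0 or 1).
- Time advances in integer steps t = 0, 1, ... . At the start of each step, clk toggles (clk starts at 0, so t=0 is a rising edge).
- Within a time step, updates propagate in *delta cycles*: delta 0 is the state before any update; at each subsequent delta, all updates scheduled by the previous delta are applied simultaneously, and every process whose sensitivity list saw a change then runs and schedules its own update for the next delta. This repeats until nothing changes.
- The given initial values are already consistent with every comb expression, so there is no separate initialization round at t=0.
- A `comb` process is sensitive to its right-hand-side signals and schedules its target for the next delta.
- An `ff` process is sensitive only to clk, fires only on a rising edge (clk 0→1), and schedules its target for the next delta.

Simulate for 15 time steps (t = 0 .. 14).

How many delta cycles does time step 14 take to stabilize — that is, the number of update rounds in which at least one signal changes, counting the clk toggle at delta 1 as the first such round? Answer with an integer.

2

t0.Δ0 c=1 clk=0 g=1 f=0 e=0
t0.Δ1 c=1 clk=1 g=1 f=0 e=0
t0.Δ2 c=1 clk=1 g=0 f=0 e=0
t0.Δ3 c=1 clk=1 g=0 f=0 e=1
t1.Δ0 c=1 clk=1 g=0 f=0 e=1
t1.Δ1 c=1 clk=0 g=0 f=0 e=1
t2.Δ0 c=1 clk=0 g=0 f=0 e=1
t2.Δ1 c=1 clk=1 g=0 f=0 e=1
t2.Δ2 c=1 clk=1 g=0 f=1 e=1
t3.Δ0 c=1 clk=1 g=0 f=1 e=1
t3.Δ1 c=1 clk=0 g=0 f=1 e=1
t4.Δ0 c=1 clk=0 g=0 f=1 e=1
t4.Δ1 c=1 clk=1 g=0 f=1 e=1
t4.Δ2 c=1 clk=1 g=0 f=0 e=1
t5.Δ0 c=1 clk=1 g=0 f=0 e=1
t5.Δ1 c=1 clk=0 g=0 f=0 e=1
t6.Δ0 c=1 clk=0 g=0 f=0 e=1
t6.Δ1 c=1 clk=1 g=0 f=0 e=1
t6.Δ2 c=1 clk=1 g=0 f=1 e=1
t7.Δ0 c=1 clk=1 g=0 f=1 e=1
t7.Δ1 c=1 clk=0 g=0 f=1 e=1
t8.Δ0 c=1 clk=0 g=0 f=1 e=1
t8.Δ1 c=1 clk=1 g=0 f=1 e=1
t8.Δ2 c=1 clk=1 g=0 f=0 e=1
t9.Δ0 c=1 clk=1 g=0 f=0 e=1
t9.Δ1 c=1 clk=0 g=0 f=0 e=1
t10.Δ0 c=1 clk=0 g=0 f=0 e=1
t10.Δ1 c=1 clk=1 g=0 f=0 e=1
t10.Δ2 c=1 clk=1 g=0 f=1 e=1
t11.Δ0 c=1 clk=1 g=0 f=1 e=1
t11.Δ1 c=1 clk=0 g=0 f=1 e=1
t12.Δ0 c=1 clk=0 g=0 f=1 e=1
t12.Δ1 c=1 clk=1 g=0 f=1 e=1
t12.Δ2 c=1 clk=1 g=0 f=0 e=1
t13.Δ0 c=1 clk=1 g=0 f=0 e=1
t13.Δ1 c=1 clk=0 g=0 f=0 e=1
t14.Δ0 c=1 clk=0 g=0 f=0 e=1
t14.Δ1 c=1 clk=1 g=0 f=0 e=1
t14.Δ2 c=1 clk=1 g=0 f=1 e=1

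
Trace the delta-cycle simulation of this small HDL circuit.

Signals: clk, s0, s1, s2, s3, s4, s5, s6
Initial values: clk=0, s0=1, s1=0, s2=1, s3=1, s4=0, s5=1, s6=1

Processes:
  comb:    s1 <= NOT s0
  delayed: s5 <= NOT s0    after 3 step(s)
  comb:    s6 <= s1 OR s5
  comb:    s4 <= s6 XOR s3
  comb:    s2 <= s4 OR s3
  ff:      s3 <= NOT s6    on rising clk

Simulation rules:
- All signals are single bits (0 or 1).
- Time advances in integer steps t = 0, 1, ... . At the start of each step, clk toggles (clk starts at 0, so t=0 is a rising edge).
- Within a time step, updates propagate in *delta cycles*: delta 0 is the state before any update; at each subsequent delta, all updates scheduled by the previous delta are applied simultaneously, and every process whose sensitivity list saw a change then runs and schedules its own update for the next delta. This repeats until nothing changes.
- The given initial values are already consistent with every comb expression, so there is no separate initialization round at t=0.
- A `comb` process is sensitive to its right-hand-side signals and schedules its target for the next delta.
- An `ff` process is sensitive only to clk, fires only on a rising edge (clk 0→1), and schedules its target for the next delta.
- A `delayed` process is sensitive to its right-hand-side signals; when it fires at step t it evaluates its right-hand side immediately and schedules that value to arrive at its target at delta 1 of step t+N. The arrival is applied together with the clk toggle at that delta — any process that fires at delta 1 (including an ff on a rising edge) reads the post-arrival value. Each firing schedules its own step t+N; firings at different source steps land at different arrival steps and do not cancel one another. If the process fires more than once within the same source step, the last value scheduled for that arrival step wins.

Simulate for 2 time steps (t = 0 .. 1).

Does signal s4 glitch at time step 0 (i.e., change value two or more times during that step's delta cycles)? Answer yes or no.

no

[bits: clk,s1,s3,s6,s2,s5,s4,s0]
t=0: Δ0=00111101 Δ1=10111101 Δ2=10011101 Δ3=10010111 Δ4=10011111 | 4Δ
t=1: Δ0=10011111 Δ1=00011111 | 1Δ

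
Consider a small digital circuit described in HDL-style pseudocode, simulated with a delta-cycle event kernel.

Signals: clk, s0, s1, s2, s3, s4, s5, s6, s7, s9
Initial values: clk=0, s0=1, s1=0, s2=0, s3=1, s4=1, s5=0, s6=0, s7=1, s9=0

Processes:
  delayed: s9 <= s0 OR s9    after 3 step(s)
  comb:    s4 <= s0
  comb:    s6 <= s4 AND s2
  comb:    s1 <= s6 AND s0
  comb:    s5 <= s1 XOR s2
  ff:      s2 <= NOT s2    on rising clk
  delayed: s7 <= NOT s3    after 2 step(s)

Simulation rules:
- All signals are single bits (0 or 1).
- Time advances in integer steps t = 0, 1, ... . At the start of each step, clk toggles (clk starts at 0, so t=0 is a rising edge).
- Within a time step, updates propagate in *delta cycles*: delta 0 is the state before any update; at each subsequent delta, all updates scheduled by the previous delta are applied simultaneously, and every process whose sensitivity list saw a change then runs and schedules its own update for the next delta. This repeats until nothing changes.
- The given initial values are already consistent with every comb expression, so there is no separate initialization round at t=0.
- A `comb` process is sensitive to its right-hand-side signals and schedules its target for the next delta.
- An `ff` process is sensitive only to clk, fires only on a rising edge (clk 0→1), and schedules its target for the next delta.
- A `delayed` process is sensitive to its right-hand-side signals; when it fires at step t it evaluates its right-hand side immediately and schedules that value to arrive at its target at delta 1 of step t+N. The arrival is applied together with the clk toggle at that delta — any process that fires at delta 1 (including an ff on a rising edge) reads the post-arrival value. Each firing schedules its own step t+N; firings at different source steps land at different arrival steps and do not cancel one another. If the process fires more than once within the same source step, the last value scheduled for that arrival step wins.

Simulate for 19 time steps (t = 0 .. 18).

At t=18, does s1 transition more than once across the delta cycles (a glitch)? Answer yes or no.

t0.Δ0 s9=0 s2=0 s6=0 s4=1 s7=1 clk=0 s5=0 s1=0 s3=1 s0=1
t0.Δ1 s9=0 s2=0 s6=0 s4=1 s7=1 clk=1 s5=0 s1=0 s3=1 s0=1
t0.Δ2 s9=0 s2=1 s6=0 s4=1 s7=1 clk=1 s5=0 s1=0 s3=1 s0=1
t0.Δ3 s9=0 s2=1 s6=1 s4=1 s7=1 clk=1 s5=1 s1=0 s3=1 s0=1
t0.Δ4 s9=0 s2=1 s6=1 s4=1 s7=1 clk=1 s5=1 s1=1 s3=1 s0=1
t0.Δ5 s9=0 s2=1 s6=1 s4=1 s7=1 clk=1 s5=0 s1=1 s3=1 s0=1
t1.Δ0 s9=0 s2=1 s6=1 s4=1 s7=1 clk=1 s5=0 s1=1 s3=1 s0=1
t1.Δ1 s9=0 s2=1 s6=1 s4=1 s7=1 clk=0 s5=0 s1=1 s3=1 s0=1
t2.Δ0 s9=0 s2=1 s6=1 s4=1 s7=1 clk=0 s5=0 s1=1 s3=1 s0=1
t2.Δ1 s9=0 s2=1 s6=1 s4=1 s7=1 clk=1 s5=0 s1=1 s3=1 s0=1
t2.Δ2 s9=0 s2=0 s6=1 s4=1 s7=1 clk=1 s5=0 s1=1 s3=1 s0=1
t2.Δ3 s9=0 s2=0 s6=0 s4=1 s7=1 clk=1 s5=1 s1=1 s3=1 s0=1
t2.Δ4 s9=0 s2=0 s6=0 s4=1 s7=1 clk=1 s5=1 s1=0 s3=1 s0=1
t2.Δ5 s9=0 s2=0 s6=0 s4=1 s7=1 clk=1 s5=0 s1=0 s3=1 s0=1
t3.Δ0 s9=0 s2=0 s6=0 s4=1 s7=1 clk=1 s5=0 s1=0 s3=1 s0=1
t3.Δ1 s9=0 s2=0 s6=0 s4=1 s7=1 clk=0 s5=0 s1=0 s3=1 s0=1
t4.Δ0 s9=0 s2=0 s6=0 s4=1 s7=1 clk=0 s5=0 s1=0 s3=1 s0=1
t4.Δ1 s9=0 s2=0 s6=0 s4=1 s7=1 clk=1 s5=0 s1=0 s3=1 s0=1
t4.Δ2 s9=0 s2=1 s6=0 s4=1 s7=1 clk=1 s5=0 s1=0 s3=1 s0=1
t4.Δ3 s9=0 s2=1 s6=1 s4=1 s7=1 clk=1 s5=1 s1=0 s3=1 s0=1
t4.Δ4 s9=0 s2=1 s6=1 s4=1 s7=1 clk=1 s5=1 s1=1 s3=1 s0=1
t4.Δ5 s9=0 s2=1 s6=1 s4=1 s7=1 clk=1 s5=0 s1=1 s3=1 s0=1
t5.Δ0 s9=0 s2=1 s6=1 s4=1 s7=1 clk=1 s5=0 s1=1 s3=1 s0=1
t5.Δ1 s9=0 s2=1 s6=1 s4=1 s7=1 clk=0 s5=0 s1=1 s3=1 s0=1
t6.Δ0 s9=0 s2=1 s6=1 s4=1 s7=1 clk=0 s5=0 s1=1 s3=1 s0=1
t6.Δ1 s9=0 s2=1 s6=1 s4=1 s7=1 clk=1 s5=0 s1=1 s3=1 s0=1
t6.Δ2 s9=0 s2=0 s6=1 s4=1 s7=1 clk=1 s5=0 s1=1 s3=1 s0=1
t6.Δ3 s9=0 s2=0 s6=0 s4=1 s7=1 clk=1 s5=1 s1=1 s3=1 s0=1
t6.Δ4 s9=0 s2=0 s6=0 s4=1 s7=1 clk=1 s5=1 s1=0 s3=1 s0=1
t6.Δ5 s9=0 s2=0 s6=0 s4=1 s7=1 clk=1 s5=0 s1=0 s3=1 s0=1
t7.Δ0 s9=0 s2=0 s6=0 s4=1 s7=1 clk=1 s5=0 s1=0 s3=1 s0=1
t7.Δ1 s9=0 s2=0 s6=0 s4=1 s7=1 clk=0 s5=0 s1=0 s3=1 s0=1
t8.Δ0 s9=0 s2=0 s6=0 s4=1 s7=1 clk=0 s5=0 s1=0 s3=1 s0=1
t8.Δ1 s9=0 s2=0 s6=0 s4=1 s7=1 clk=1 s5=0 s1=0 s3=1 s0=1
t8.Δ2 s9=0 s2=1 s6=0 s4=1 s7=1 clk=1 s5=0 s1=0 s3=1 s0=1
t8.Δ3 s9=0 s2=1 s6=1 s4=1 s7=1 clk=1 s5=1 s1=0 s3=1 s0=1
t8.Δ4 s9=0 s2=1 s6=1 s4=1 s7=1 clk=1 s5=1 s1=1 s3=1 s0=1
t8.Δ5 s9=0 s2=1 s6=1 s4=1 s7=1 clk=1 s5=0 s1=1 s3=1 s0=1
t9.Δ0 s9=0 s2=1 s6=1 s4=1 s7=1 clk=1 s5=0 s1=1 s3=1 s0=1
t9.Δ1 s9=0 s2=1 s6=1 s4=1 s7=1 clk=0 s5=0 s1=1 s3=1 s0=1
t10.Δ0 s9=0 s2=1 s6=1 s4=1 s7=1 clk=0 s5=0 s1=1 s3=1 s0=1
t10.Δ1 s9=0 s2=1 s6=1 s4=1 s7=1 clk=1 s5=0 s1=1 s3=1 s0=1
t10.Δ2 s9=0 s2=0 s6=1 s4=1 s7=1 clk=1 s5=0 s1=1 s3=1 s0=1
t10.Δ3 s9=0 s2=0 s6=0 s4=1 s7=1 clk=1 s5=1 s1=1 s3=1 s0=1
t10.Δ4 s9=0 s2=0 s6=0 s4=1 s7=1 clk=1 s5=1 s1=0 s3=1 s0=1
t10.Δ5 s9=0 s2=0 s6=0 s4=1 s7=1 clk=1 s5=0 s1=0 s3=1 s0=1
t11.Δ0 s9=0 s2=0 s6=0 s4=1 s7=1 clk=1 s5=0 s1=0 s3=1 s0=1
t11.Δ1 s9=0 s2=0 s6=0 s4=1 s7=1 clk=0 s5=0 s1=0 s3=1 s0=1
t12.Δ0 s9=0 s2=0 s6=0 s4=1 s7=1 clk=0 s5=0 s1=0 s3=1 s0=1
t12.Δ1 s9=0 s2=0 s6=0 s4=1 s7=1 clk=1 s5=0 s1=0 s3=1 s0=1
t12.Δ2 s9=0 s2=1 s6=0 s4=1 s7=1 clk=1 s5=0 s1=0 s3=1 s0=1
t12.Δ3 s9=0 s2=1 s6=1 s4=1 s7=1 clk=1 s5=1 s1=0 s3=1 s0=1
t12.Δ4 s9=0 s2=1 s6=1 s4=1 s7=1 clk=1 s5=1 s1=1 s3=1 s0=1
t12.Δ5 s9=0 s2=1 s6=1 s4=1 s7=1 clk=1 s5=0 s1=1 s3=1 s0=1
t13.Δ0 s9=0 s2=1 s6=1 s4=1 s7=1 clk=1 s5=0 s1=1 s3=1 s0=1
t13.Δ1 s9=0 s2=1 s6=1 s4=1 s7=1 clk=0 s5=0 s1=1 s3=1 s0=1
t14.Δ0 s9=0 s2=1 s6=1 s4=1 s7=1 clk=0 s5=0 s1=1 s3=1 s0=1
t14.Δ1 s9=0 s2=1 s6=1 s4=1 s7=1 clk=1 s5=0 s1=1 s3=1 s0=1
t14.Δ2 s9=0 s2=0 s6=1 s4=1 s7=1 clk=1 s5=0 s1=1 s3=1 s0=1
t14.Δ3 s9=0 s2=0 s6=0 s4=1 s7=1 clk=1 s5=1 s1=1 s3=1 s0=1
t14.Δ4 s9=0 s2=0 s6=0 s4=1 s7=1 clk=1 s5=1 s1=0 s3=1 s0=1
t14.Δ5 s9=0 s2=0 s6=0 s4=1 s7=1 clk=1 s5=0 s1=0 s3=1 s0=1
t15.Δ0 s9=0 s2=0 s6=0 s4=1 s7=1 clk=1 s5=0 s1=0 s3=1 s0=1
t15.Δ1 s9=0 s2=0 s6=0 s4=1 s7=1 clk=0 s5=0 s1=0 s3=1 s0=1
t16.Δ0 s9=0 s2=0 s6=0 s4=1 s7=1 clk=0 s5=0 s1=0 s3=1 s0=1
t16.Δ1 s9=0 s2=0 s6=0 s4=1 s7=1 clk=1 s5=0 s1=0 s3=1 s0=1
t16.Δ2 s9=0 s2=1 s6=0 s4=1 s7=1 clk=1 s5=0 s1=0 s3=1 s0=1
t16.Δ3 s9=0 s2=1 s6=1 s4=1 s7=1 clk=1 s5=1 s1=0 s3=1 s0=1
t16.Δ4 s9=0 s2=1 s6=1 s4=1 s7=1 clk=1 s5=1 s1=1 s3=1 s0=1
t16.Δ5 s9=0 s2=1 s6=1 s4=1 s7=1 clk=1 s5=0 s1=1 s3=1 s0=1
t17.Δ0 s9=0 s2=1 s6=1 s4=1 s7=1 clk=1 s5=0 s1=1 s3=1 s0=1
t17.Δ1 s9=0 s2=1 s6=1 s4=1 s7=1 clk=0 s5=0 s1=1 s3=1 s0=1
t18.Δ0 s9=0 s2=1 s6=1 s4=1 s7=1 clk=0 s5=0 s1=1 s3=1 s0=1
t18.Δ1 s9=0 s2=1 s6=1 s4=1 s7=1 clk=1 s5=0 s1=1 s3=1 s0=1
t18.Δ2 s9=0 s2=0 s6=1 s4=1 s7=1 clk=1 s5=0 s1=1 s3=1 s0=1
t18.Δ3 s9=0 s2=0 s6=0 s4=1 s7=1 clk=1 s5=1 s1=1 s3=1 s0=1
t18.Δ4 s9=0 s2=0 s6=0 s4=1 s7=1 clk=1 s5=1 s1=0 s3=1 s0=1
t18.Δ5 s9=0 s2=0 s6=0 s4=1 s7=1 clk=1 s5=0 s1=0 s3=1 s0=1

no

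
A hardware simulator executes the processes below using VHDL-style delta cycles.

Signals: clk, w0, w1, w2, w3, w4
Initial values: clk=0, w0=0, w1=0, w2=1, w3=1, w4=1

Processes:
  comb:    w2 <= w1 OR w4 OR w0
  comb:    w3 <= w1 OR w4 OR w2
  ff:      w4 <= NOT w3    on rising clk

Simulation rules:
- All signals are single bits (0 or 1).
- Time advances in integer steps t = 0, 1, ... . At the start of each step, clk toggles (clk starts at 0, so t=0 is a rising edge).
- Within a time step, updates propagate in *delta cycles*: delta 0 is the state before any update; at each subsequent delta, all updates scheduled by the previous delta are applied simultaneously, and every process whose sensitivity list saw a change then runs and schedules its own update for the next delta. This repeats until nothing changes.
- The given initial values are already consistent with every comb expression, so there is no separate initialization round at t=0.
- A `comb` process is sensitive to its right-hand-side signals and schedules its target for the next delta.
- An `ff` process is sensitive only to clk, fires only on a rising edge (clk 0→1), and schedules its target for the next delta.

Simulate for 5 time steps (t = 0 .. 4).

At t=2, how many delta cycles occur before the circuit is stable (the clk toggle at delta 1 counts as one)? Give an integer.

t0.Δ0 clk=0 w3=1 w2=1 w0=0 w4=1 w1=0
t0.Δ1 clk=1 w3=1 w2=1 w0=0 w4=1 w1=0
t0.Δ2 clk=1 w3=1 w2=1 w0=0 w4=0 w1=0
t0.Δ3 clk=1 w3=1 w2=0 w0=0 w4=0 w1=0
t0.Δ4 clk=1 w3=0 w2=0 w0=0 w4=0 w1=0
t1.Δ0 clk=1 w3=0 w2=0 w0=0 w4=0 w1=0
t1.Δ1 clk=0 w3=0 w2=0 w0=0 w4=0 w1=0
t2.Δ0 clk=0 w3=0 w2=0 w0=0 w4=0 w1=0
t2.Δ1 clk=1 w3=0 w2=0 w0=0 w4=0 w1=0
t2.Δ2 clk=1 w3=0 w2=0 w0=0 w4=1 w1=0
t2.Δ3 clk=1 w3=1 w2=1 w0=0 w4=1 w1=0
t3.Δ0 clk=1 w3=1 w2=1 w0=0 w4=1 w1=0
t3.Δ1 clk=0 w3=1 w2=1 w0=0 w4=1 w1=0
t4.Δ0 clk=0 w3=1 w2=1 w0=0 w4=1 w1=0
t4.Δ1 clk=1 w3=1 w2=1 w0=0 w4=1 w1=0
t4.Δ2 clk=1 w3=1 w2=1 w0=0 w4=0 w1=0
t4.Δ3 clk=1 w3=1 w2=0 w0=0 w4=0 w1=0
t4.Δ4 clk=1 w3=0 w2=0 w0=0 w4=0 w1=0

3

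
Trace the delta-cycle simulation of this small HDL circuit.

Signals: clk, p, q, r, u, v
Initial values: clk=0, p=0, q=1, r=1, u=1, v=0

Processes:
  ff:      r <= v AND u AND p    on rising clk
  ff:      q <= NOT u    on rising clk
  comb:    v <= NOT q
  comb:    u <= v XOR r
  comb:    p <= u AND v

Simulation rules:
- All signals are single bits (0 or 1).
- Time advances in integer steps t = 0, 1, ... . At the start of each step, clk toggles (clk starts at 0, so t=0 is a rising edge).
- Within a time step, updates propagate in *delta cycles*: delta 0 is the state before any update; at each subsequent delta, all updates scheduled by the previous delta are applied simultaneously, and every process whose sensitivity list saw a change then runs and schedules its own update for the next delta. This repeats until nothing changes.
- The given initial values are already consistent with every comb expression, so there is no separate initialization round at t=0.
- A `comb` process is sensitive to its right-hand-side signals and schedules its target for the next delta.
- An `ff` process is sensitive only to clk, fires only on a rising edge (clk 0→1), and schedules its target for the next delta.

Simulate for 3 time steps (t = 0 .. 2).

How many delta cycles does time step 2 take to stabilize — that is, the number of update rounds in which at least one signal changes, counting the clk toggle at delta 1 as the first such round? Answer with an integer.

4

[bits: p,u,q,r,clk,v]
t=0: Δ0=011100 Δ1=011110 Δ2=010010 Δ3=000011 Δ4=010011 Δ5=110011 | 5Δ
t=1: Δ0=110011 Δ1=110001 | 1Δ
t=2: Δ0=110001 Δ1=110011 Δ2=110111 Δ3=100111 Δ4=000111 | 4Δ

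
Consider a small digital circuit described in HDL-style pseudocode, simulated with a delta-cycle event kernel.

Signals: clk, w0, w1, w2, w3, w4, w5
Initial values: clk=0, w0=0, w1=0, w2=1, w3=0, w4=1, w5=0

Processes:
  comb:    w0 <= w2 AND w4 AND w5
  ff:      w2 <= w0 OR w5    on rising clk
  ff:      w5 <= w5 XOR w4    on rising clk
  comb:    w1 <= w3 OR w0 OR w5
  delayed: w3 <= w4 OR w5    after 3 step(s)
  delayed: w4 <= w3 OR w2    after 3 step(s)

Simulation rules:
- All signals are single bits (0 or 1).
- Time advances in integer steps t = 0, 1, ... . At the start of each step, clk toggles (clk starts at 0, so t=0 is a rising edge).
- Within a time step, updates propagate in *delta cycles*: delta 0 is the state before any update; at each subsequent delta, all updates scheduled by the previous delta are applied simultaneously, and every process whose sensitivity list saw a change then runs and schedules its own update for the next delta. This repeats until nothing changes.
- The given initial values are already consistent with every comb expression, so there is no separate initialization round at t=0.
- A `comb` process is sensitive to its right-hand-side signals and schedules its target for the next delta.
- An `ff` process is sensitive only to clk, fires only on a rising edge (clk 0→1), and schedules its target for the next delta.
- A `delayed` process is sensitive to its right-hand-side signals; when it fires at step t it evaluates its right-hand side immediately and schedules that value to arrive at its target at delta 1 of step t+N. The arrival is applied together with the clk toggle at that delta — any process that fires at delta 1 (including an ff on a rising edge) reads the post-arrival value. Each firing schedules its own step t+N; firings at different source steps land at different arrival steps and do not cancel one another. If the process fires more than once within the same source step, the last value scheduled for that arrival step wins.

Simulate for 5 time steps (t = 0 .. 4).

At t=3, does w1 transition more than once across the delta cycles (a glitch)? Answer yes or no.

t0.Δ0 w1=0 w5=0 w2=1 w4=1 w3=0 clk=0 w0=0
t0.Δ1 w1=0 w5=0 w2=1 w4=1 w3=0 clk=1 w0=0
t0.Δ2 w1=0 w5=1 w2=0 w4=1 w3=0 clk=1 w0=0
t0.Δ3 w1=1 w5=1 w2=0 w4=1 w3=0 clk=1 w0=0
t1.Δ0 w1=1 w5=1 w2=0 w4=1 w3=0 clk=1 w0=0
t1.Δ1 w1=1 w5=1 w2=0 w4=1 w3=0 clk=0 w0=0
t2.Δ0 w1=1 w5=1 w2=0 w4=1 w3=0 clk=0 w0=0
t2.Δ1 w1=1 w5=1 w2=0 w4=1 w3=0 clk=1 w0=0
t2.Δ2 w1=1 w5=0 w2=1 w4=1 w3=0 clk=1 w0=0
t2.Δ3 w1=0 w5=0 w2=1 w4=1 w3=0 clk=1 w0=0
t3.Δ0 w1=0 w5=0 w2=1 w4=1 w3=0 clk=1 w0=0
t3.Δ1 w1=0 w5=0 w2=1 w4=0 w3=1 clk=0 w0=0
t3.Δ2 w1=1 w5=0 w2=1 w4=0 w3=1 clk=0 w0=0
t4.Δ0 w1=1 w5=0 w2=1 w4=0 w3=1 clk=0 w0=0
t4.Δ1 w1=1 w5=0 w2=1 w4=0 w3=1 clk=1 w0=0
t4.Δ2 w1=1 w5=0 w2=0 w4=0 w3=1 clk=1 w0=0

no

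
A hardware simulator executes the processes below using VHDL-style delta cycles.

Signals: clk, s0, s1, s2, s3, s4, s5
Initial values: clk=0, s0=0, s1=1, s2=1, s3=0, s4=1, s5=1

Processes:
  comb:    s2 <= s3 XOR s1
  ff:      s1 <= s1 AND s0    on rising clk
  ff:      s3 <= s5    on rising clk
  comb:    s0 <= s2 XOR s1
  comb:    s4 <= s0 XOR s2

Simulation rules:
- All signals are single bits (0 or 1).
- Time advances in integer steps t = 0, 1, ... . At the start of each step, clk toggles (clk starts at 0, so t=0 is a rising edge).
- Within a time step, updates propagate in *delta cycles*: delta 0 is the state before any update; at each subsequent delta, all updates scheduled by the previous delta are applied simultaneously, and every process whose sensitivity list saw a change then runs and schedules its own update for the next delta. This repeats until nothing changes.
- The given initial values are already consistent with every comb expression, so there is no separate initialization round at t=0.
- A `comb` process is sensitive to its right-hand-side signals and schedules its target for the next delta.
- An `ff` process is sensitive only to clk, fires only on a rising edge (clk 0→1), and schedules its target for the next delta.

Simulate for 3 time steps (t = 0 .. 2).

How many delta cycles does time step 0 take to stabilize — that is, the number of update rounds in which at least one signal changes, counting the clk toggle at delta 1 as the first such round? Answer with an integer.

4

[bits: s1,s5,s2,s4,clk,s3,s0]
t=0: Δ0=1111000 Δ1=1111100 Δ2=0111110 Δ3=0111111 Δ4=0110111 | 4Δ
t=1: Δ0=0110111 Δ1=0110011 | 1Δ
t=2: Δ0=0110011 Δ1=0110111 | 1Δ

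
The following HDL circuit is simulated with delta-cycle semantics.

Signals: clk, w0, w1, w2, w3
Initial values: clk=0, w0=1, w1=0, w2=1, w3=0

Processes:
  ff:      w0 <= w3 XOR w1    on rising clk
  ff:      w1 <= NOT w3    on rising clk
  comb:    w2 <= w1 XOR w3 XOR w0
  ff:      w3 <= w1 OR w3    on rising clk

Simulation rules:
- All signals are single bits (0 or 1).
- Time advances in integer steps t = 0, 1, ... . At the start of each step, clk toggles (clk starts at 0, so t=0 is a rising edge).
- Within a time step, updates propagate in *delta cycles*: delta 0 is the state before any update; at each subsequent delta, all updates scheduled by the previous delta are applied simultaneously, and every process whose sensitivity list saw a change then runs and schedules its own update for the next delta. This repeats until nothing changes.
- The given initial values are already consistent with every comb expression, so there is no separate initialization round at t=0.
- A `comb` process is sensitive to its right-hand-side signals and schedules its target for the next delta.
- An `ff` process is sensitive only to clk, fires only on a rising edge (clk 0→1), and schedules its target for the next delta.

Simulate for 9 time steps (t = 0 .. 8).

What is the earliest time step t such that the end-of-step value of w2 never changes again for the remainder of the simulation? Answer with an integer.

6

t=0 Δ0: clk=0 w0=1 w1=0 w2=1 w3=0
  Δ1: clk:0→1
  Δ2: w0:1→0, w1:0→1
  (2Δ to stable)
t=1 Δ0: clk=1 w0=0 w1=1 w2=1 w3=0
  Δ1: clk:1→0
  (1Δ to stable)
t=2 Δ0: clk=0 w0=0 w1=1 w2=1 w3=0
  Δ1: clk:0→1
  Δ2: w0:0→1, w3:0→1
  (2Δ to stable)
t=3 Δ0: clk=1 w0=1 w1=1 w2=1 w3=1
  Δ1: clk:1→0
  (1Δ to stable)
t=4 Δ0: clk=0 w0=1 w1=1 w2=1 w3=1
  Δ1: clk:0→1
  Δ2: w0:1→0, w1:1→0
  (2Δ to stable)
t=5 Δ0: clk=1 w0=0 w1=0 w2=1 w3=1
  Δ1: clk:1→0
  (1Δ to stable)
t=6 Δ0: clk=0 w0=0 w1=0 w2=1 w3=1
  Δ1: clk:0→1
  Δ2: w0:0→1
  Δ3: w2:1→0
  (3Δ to stable)
t=7 Δ0: clk=1 w0=1 w1=0 w2=0 w3=1
  Δ1: clk:1→0
  (1Δ to stable)
t=8 Δ0: clk=0 w0=1 w1=0 w2=0 w3=1
  Δ1: clk:0→1
  (1Δ to stable)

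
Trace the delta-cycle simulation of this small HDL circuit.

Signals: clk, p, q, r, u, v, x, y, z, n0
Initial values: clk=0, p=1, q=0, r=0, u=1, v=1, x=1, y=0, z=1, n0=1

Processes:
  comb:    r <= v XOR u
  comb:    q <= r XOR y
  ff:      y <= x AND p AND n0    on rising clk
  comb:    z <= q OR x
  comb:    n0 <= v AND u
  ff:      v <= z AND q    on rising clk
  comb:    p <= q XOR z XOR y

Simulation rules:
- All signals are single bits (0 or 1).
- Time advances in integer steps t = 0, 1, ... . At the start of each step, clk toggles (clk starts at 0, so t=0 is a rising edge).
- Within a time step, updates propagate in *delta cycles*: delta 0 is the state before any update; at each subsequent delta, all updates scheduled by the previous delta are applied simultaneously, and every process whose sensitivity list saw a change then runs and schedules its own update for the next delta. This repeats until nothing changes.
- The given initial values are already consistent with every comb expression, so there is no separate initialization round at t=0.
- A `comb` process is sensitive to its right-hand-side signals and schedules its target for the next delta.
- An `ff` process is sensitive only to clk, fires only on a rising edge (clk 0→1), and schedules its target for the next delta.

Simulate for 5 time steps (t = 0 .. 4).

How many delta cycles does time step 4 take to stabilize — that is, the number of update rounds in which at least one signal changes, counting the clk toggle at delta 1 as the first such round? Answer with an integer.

5

t0.Δ0 q=0 y=0 z=1 r=0 v=1 u=1 clk=0 x=1 p=1 n0=1
t0.Δ1 q=0 y=0 z=1 r=0 v=1 u=1 clk=1 x=1 p=1 n0=1
t0.Δ2 q=0 y=1 z=1 r=0 v=0 u=1 clk=1 x=1 p=1 n0=1
t0.Δ3 q=1 y=1 z=1 r=1 v=0 u=1 clk=1 x=1 p=0 n0=0
t0.Δ4 q=0 y=1 z=1 r=1 v=0 u=1 clk=1 x=1 p=1 n0=0
t0.Δ5 q=0 y=1 z=1 r=1 v=0 u=1 clk=1 x=1 p=0 n0=0
t1.Δ0 q=0 y=1 z=1 r=1 v=0 u=1 clk=1 x=1 p=0 n0=0
t1.Δ1 q=0 y=1 z=1 r=1 v=0 u=1 clk=0 x=1 p=0 n0=0
t2.Δ0 q=0 y=1 z=1 r=1 v=0 u=1 clk=0 x=1 p=0 n0=0
t2.Δ1 q=0 y=1 z=1 r=1 v=0 u=1 clk=1 x=1 p=0 n0=0
t2.Δ2 q=0 y=0 z=1 r=1 v=0 u=1 clk=1 x=1 p=0 n0=0
t2.Δ3 q=1 y=0 z=1 r=1 v=0 u=1 clk=1 x=1 p=1 n0=0
t2.Δ4 q=1 y=0 z=1 r=1 v=0 u=1 clk=1 x=1 p=0 n0=0
t3.Δ0 q=1 y=0 z=1 r=1 v=0 u=1 clk=1 x=1 p=0 n0=0
t3.Δ1 q=1 y=0 z=1 r=1 v=0 u=1 clk=0 x=1 p=0 n0=0
t4.Δ0 q=1 y=0 z=1 r=1 v=0 u=1 clk=0 x=1 p=0 n0=0
t4.Δ1 q=1 y=0 z=1 r=1 v=0 u=1 clk=1 x=1 p=0 n0=0
t4.Δ2 q=1 y=0 z=1 r=1 v=1 u=1 clk=1 x=1 p=0 n0=0
t4.Δ3 q=1 y=0 z=1 r=0 v=1 u=1 clk=1 x=1 p=0 n0=1
t4.Δ4 q=0 y=0 z=1 r=0 v=1 u=1 clk=1 x=1 p=0 n0=1
t4.Δ5 q=0 y=0 z=1 r=0 v=1 u=1 clk=1 x=1 p=1 n0=1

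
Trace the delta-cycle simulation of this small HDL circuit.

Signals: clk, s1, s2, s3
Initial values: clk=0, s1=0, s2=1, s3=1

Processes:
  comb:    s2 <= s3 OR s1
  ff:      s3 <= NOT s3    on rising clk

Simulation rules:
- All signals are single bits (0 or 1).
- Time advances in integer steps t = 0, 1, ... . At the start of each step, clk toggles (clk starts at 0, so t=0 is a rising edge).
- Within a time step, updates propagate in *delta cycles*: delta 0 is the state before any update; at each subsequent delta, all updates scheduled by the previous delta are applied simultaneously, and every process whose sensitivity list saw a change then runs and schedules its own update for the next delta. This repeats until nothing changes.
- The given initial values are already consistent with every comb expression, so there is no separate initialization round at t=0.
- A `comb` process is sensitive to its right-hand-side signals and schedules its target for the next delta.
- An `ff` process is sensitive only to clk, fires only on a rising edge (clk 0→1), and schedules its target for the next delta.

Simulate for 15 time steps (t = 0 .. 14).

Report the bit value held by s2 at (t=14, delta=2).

t0.Δ0 s3=1 s2=1 s1=0 clk=0
t0.Δ1 s3=1 s2=1 s1=0 clk=1
t0.Δ2 s3=0 s2=1 s1=0 clk=1
t0.Δ3 s3=0 s2=0 s1=0 clk=1
t1.Δ0 s3=0 s2=0 s1=0 clk=1
t1.Δ1 s3=0 s2=0 s1=0 clk=0
t2.Δ0 s3=0 s2=0 s1=0 clk=0
t2.Δ1 s3=0 s2=0 s1=0 clk=1
t2.Δ2 s3=1 s2=0 s1=0 clk=1
t2.Δ3 s3=1 s2=1 s1=0 clk=1
t3.Δ0 s3=1 s2=1 s1=0 clk=1
t3.Δ1 s3=1 s2=1 s1=0 clk=0
t4.Δ0 s3=1 s2=1 s1=0 clk=0
t4.Δ1 s3=1 s2=1 s1=0 clk=1
t4.Δ2 s3=0 s2=1 s1=0 clk=1
t4.Δ3 s3=0 s2=0 s1=0 clk=1
t5.Δ0 s3=0 s2=0 s1=0 clk=1
t5.Δ1 s3=0 s2=0 s1=0 clk=0
t6.Δ0 s3=0 s2=0 s1=0 clk=0
t6.Δ1 s3=0 s2=0 s1=0 clk=1
t6.Δ2 s3=1 s2=0 s1=0 clk=1
t6.Δ3 s3=1 s2=1 s1=0 clk=1
t7.Δ0 s3=1 s2=1 s1=0 clk=1
t7.Δ1 s3=1 s2=1 s1=0 clk=0
t8.Δ0 s3=1 s2=1 s1=0 clk=0
t8.Δ1 s3=1 s2=1 s1=0 clk=1
t8.Δ2 s3=0 s2=1 s1=0 clk=1
t8.Δ3 s3=0 s2=0 s1=0 clk=1
t9.Δ0 s3=0 s2=0 s1=0 clk=1
t9.Δ1 s3=0 s2=0 s1=0 clk=0
t10.Δ0 s3=0 s2=0 s1=0 clk=0
t10.Δ1 s3=0 s2=0 s1=0 clk=1
t10.Δ2 s3=1 s2=0 s1=0 clk=1
t10.Δ3 s3=1 s2=1 s1=0 clk=1
t11.Δ0 s3=1 s2=1 s1=0 clk=1
t11.Δ1 s3=1 s2=1 s1=0 clk=0
t12.Δ0 s3=1 s2=1 s1=0 clk=0
t12.Δ1 s3=1 s2=1 s1=0 clk=1
t12.Δ2 s3=0 s2=1 s1=0 clk=1
t12.Δ3 s3=0 s2=0 s1=0 clk=1
t13.Δ0 s3=0 s2=0 s1=0 clk=1
t13.Δ1 s3=0 s2=0 s1=0 clk=0
t14.Δ0 s3=0 s2=0 s1=0 clk=0
t14.Δ1 s3=0 s2=0 s1=0 clk=1
t14.Δ2 s3=1 s2=0 s1=0 clk=1
t14.Δ3 s3=1 s2=1 s1=0 clk=1

0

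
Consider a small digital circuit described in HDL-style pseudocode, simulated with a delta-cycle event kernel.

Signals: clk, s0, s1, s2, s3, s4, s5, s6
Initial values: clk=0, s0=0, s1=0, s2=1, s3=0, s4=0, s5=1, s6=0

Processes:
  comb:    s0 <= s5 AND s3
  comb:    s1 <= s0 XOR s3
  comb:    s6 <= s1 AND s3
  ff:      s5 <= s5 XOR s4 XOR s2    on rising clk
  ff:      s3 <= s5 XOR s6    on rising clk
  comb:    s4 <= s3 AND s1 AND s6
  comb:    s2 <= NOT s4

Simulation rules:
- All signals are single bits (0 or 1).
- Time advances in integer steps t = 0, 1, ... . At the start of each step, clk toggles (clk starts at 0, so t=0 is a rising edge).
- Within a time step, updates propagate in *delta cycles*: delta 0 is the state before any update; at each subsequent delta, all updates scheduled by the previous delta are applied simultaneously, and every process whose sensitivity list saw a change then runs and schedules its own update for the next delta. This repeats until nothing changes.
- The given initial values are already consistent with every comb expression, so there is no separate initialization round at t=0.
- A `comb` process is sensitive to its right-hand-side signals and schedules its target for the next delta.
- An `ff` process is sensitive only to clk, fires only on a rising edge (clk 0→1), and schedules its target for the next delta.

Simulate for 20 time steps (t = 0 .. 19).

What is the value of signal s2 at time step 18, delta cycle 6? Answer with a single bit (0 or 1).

t0.Δ0 s5=1 s1=0 s3=0 s0=0 s6=0 clk=0 s4=0 s2=1
t0.Δ1 s5=1 s1=0 s3=0 s0=0 s6=0 clk=1 s4=0 s2=1
t0.Δ2 s5=0 s1=0 s3=1 s0=0 s6=0 clk=1 s4=0 s2=1
t0.Δ3 s5=0 s1=1 s3=1 s0=0 s6=0 clk=1 s4=0 s2=1
t0.Δ4 s5=0 s1=1 s3=1 s0=0 s6=1 clk=1 s4=0 s2=1
t0.Δ5 s5=0 s1=1 s3=1 s0=0 s6=1 clk=1 s4=1 s2=1
t0.Δ6 s5=0 s1=1 s3=1 s0=0 s6=1 clk=1 s4=1 s2=0
t1.Δ0 s5=0 s1=1 s3=1 s0=0 s6=1 clk=1 s4=1 s2=0
t1.Δ1 s5=0 s1=1 s3=1 s0=0 s6=1 clk=0 s4=1 s2=0
t2.Δ0 s5=0 s1=1 s3=1 s0=0 s6=1 clk=0 s4=1 s2=0
t2.Δ1 s5=0 s1=1 s3=1 s0=0 s6=1 clk=1 s4=1 s2=0
t2.Δ2 s5=1 s1=1 s3=1 s0=0 s6=1 clk=1 s4=1 s2=0
t2.Δ3 s5=1 s1=1 s3=1 s0=1 s6=1 clk=1 s4=1 s2=0
t2.Δ4 s5=1 s1=0 s3=1 s0=1 s6=1 clk=1 s4=1 s2=0
t2.Δ5 s5=1 s1=0 s3=1 s0=1 s6=0 clk=1 s4=0 s2=0
t2.Δ6 s5=1 s1=0 s3=1 s0=1 s6=0 clk=1 s4=0 s2=1
t3.Δ0 s5=1 s1=0 s3=1 s0=1 s6=0 clk=1 s4=0 s2=1
t3.Δ1 s5=1 s1=0 s3=1 s0=1 s6=0 clk=0 s4=0 s2=1
t4.Δ0 s5=1 s1=0 s3=1 s0=1 s6=0 clk=0 s4=0 s2=1
t4.Δ1 s5=1 s1=0 s3=1 s0=1 s6=0 clk=1 s4=0 s2=1
t4.Δ2 s5=0 s1=0 s3=1 s0=1 s6=0 clk=1 s4=0 s2=1
t4.Δ3 s5=0 s1=0 s3=1 s0=0 s6=0 clk=1 s4=0 s2=1
t4.Δ4 s5=0 s1=1 s3=1 s0=0 s6=0 clk=1 s4=0 s2=1
t4.Δ5 s5=0 s1=1 s3=1 s0=0 s6=1 clk=1 s4=0 s2=1
t4.Δ6 s5=0 s1=1 s3=1 s0=0 s6=1 clk=1 s4=1 s2=1
t4.Δ7 s5=0 s1=1 s3=1 s0=0 s6=1 clk=1 s4=1 s2=0
t5.Δ0 s5=0 s1=1 s3=1 s0=0 s6=1 clk=1 s4=1 s2=0
t5.Δ1 s5=0 s1=1 s3=1 s0=0 s6=1 clk=0 s4=1 s2=0
t6.Δ0 s5=0 s1=1 s3=1 s0=0 s6=1 clk=0 s4=1 s2=0
t6.Δ1 s5=0 s1=1 s3=1 s0=0 s6=1 clk=1 s4=1 s2=0
t6.Δ2 s5=1 s1=1 s3=1 s0=0 s6=1 clk=1 s4=1 s2=0
t6.Δ3 s5=1 s1=1 s3=1 s0=1 s6=1 clk=1 s4=1 s2=0
t6.Δ4 s5=1 s1=0 s3=1 s0=1 s6=1 clk=1 s4=1 s2=0
t6.Δ5 s5=1 s1=0 s3=1 s0=1 s6=0 clk=1 s4=0 s2=0
t6.Δ6 s5=1 s1=0 s3=1 s0=1 s6=0 clk=1 s4=0 s2=1
t7.Δ0 s5=1 s1=0 s3=1 s0=1 s6=0 clk=1 s4=0 s2=1
t7.Δ1 s5=1 s1=0 s3=1 s0=1 s6=0 clk=0 s4=0 s2=1
t8.Δ0 s5=1 s1=0 s3=1 s0=1 s6=0 clk=0 s4=0 s2=1
t8.Δ1 s5=1 s1=0 s3=1 s0=1 s6=0 clk=1 s4=0 s2=1
t8.Δ2 s5=0 s1=0 s3=1 s0=1 s6=0 clk=1 s4=0 s2=1
t8.Δ3 s5=0 s1=0 s3=1 s0=0 s6=0 clk=1 s4=0 s2=1
t8.Δ4 s5=0 s1=1 s3=1 s0=0 s6=0 clk=1 s4=0 s2=1
t8.Δ5 s5=0 s1=1 s3=1 s0=0 s6=1 clk=1 s4=0 s2=1
t8.Δ6 s5=0 s1=1 s3=1 s0=0 s6=1 clk=1 s4=1 s2=1
t8.Δ7 s5=0 s1=1 s3=1 s0=0 s6=1 clk=1 s4=1 s2=0
t9.Δ0 s5=0 s1=1 s3=1 s0=0 s6=1 clk=1 s4=1 s2=0
t9.Δ1 s5=0 s1=1 s3=1 s0=0 s6=1 clk=0 s4=1 s2=0
t10.Δ0 s5=0 s1=1 s3=1 s0=0 s6=1 clk=0 s4=1 s2=0
t10.Δ1 s5=0 s1=1 s3=1 s0=0 s6=1 clk=1 s4=1 s2=0
t10.Δ2 s5=1 s1=1 s3=1 s0=0 s6=1 clk=1 s4=1 s2=0
t10.Δ3 s5=1 s1=1 s3=1 s0=1 s6=1 clk=1 s4=1 s2=0
t10.Δ4 s5=1 s1=0 s3=1 s0=1 s6=1 clk=1 s4=1 s2=0
t10.Δ5 s5=1 s1=0 s3=1 s0=1 s6=0 clk=1 s4=0 s2=0
t10.Δ6 s5=1 s1=0 s3=1 s0=1 s6=0 clk=1 s4=0 s2=1
t11.Δ0 s5=1 s1=0 s3=1 s0=1 s6=0 clk=1 s4=0 s2=1
t11.Δ1 s5=1 s1=0 s3=1 s0=1 s6=0 clk=0 s4=0 s2=1
t12.Δ0 s5=1 s1=0 s3=1 s0=1 s6=0 clk=0 s4=0 s2=1
t12.Δ1 s5=1 s1=0 s3=1 s0=1 s6=0 clk=1 s4=0 s2=1
t12.Δ2 s5=0 s1=0 s3=1 s0=1 s6=0 clk=1 s4=0 s2=1
t12.Δ3 s5=0 s1=0 s3=1 s0=0 s6=0 clk=1 s4=0 s2=1
t12.Δ4 s5=0 s1=1 s3=1 s0=0 s6=0 clk=1 s4=0 s2=1
t12.Δ5 s5=0 s1=1 s3=1 s0=0 s6=1 clk=1 s4=0 s2=1
t12.Δ6 s5=0 s1=1 s3=1 s0=0 s6=1 clk=1 s4=1 s2=1
t12.Δ7 s5=0 s1=1 s3=1 s0=0 s6=1 clk=1 s4=1 s2=0
t13.Δ0 s5=0 s1=1 s3=1 s0=0 s6=1 clk=1 s4=1 s2=0
t13.Δ1 s5=0 s1=1 s3=1 s0=0 s6=1 clk=0 s4=1 s2=0
t14.Δ0 s5=0 s1=1 s3=1 s0=0 s6=1 clk=0 s4=1 s2=0
t14.Δ1 s5=0 s1=1 s3=1 s0=0 s6=1 clk=1 s4=1 s2=0
t14.Δ2 s5=1 s1=1 s3=1 s0=0 s6=1 clk=1 s4=1 s2=0
t14.Δ3 s5=1 s1=1 s3=1 s0=1 s6=1 clk=1 s4=1 s2=0
t14.Δ4 s5=1 s1=0 s3=1 s0=1 s6=1 clk=1 s4=1 s2=0
t14.Δ5 s5=1 s1=0 s3=1 s0=1 s6=0 clk=1 s4=0 s2=0
t14.Δ6 s5=1 s1=0 s3=1 s0=1 s6=0 clk=1 s4=0 s2=1
t15.Δ0 s5=1 s1=0 s3=1 s0=1 s6=0 clk=1 s4=0 s2=1
t15.Δ1 s5=1 s1=0 s3=1 s0=1 s6=0 clk=0 s4=0 s2=1
t16.Δ0 s5=1 s1=0 s3=1 s0=1 s6=0 clk=0 s4=0 s2=1
t16.Δ1 s5=1 s1=0 s3=1 s0=1 s6=0 clk=1 s4=0 s2=1
t16.Δ2 s5=0 s1=0 s3=1 s0=1 s6=0 clk=1 s4=0 s2=1
t16.Δ3 s5=0 s1=0 s3=1 s0=0 s6=0 clk=1 s4=0 s2=1
t16.Δ4 s5=0 s1=1 s3=1 s0=0 s6=0 clk=1 s4=0 s2=1
t16.Δ5 s5=0 s1=1 s3=1 s0=0 s6=1 clk=1 s4=0 s2=1
t16.Δ6 s5=0 s1=1 s3=1 s0=0 s6=1 clk=1 s4=1 s2=1
t16.Δ7 s5=0 s1=1 s3=1 s0=0 s6=1 clk=1 s4=1 s2=0
t17.Δ0 s5=0 s1=1 s3=1 s0=0 s6=1 clk=1 s4=1 s2=0
t17.Δ1 s5=0 s1=1 s3=1 s0=0 s6=1 clk=0 s4=1 s2=0
t18.Δ0 s5=0 s1=1 s3=1 s0=0 s6=1 clk=0 s4=1 s2=0
t18.Δ1 s5=0 s1=1 s3=1 s0=0 s6=1 clk=1 s4=1 s2=0
t18.Δ2 s5=1 s1=1 s3=1 s0=0 s6=1 clk=1 s4=1 s2=0
t18.Δ3 s5=1 s1=1 s3=1 s0=1 s6=1 clk=1 s4=1 s2=0
t18.Δ4 s5=1 s1=0 s3=1 s0=1 s6=1 clk=1 s4=1 s2=0
t18.Δ5 s5=1 s1=0 s3=1 s0=1 s6=0 clk=1 s4=0 s2=0
t18.Δ6 s5=1 s1=0 s3=1 s0=1 s6=0 clk=1 s4=0 s2=1
t19.Δ0 s5=1 s1=0 s3=1 s0=1 s6=0 clk=1 s4=0 s2=1
t19.Δ1 s5=1 s1=0 s3=1 s0=1 s6=0 clk=0 s4=0 s2=1

1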